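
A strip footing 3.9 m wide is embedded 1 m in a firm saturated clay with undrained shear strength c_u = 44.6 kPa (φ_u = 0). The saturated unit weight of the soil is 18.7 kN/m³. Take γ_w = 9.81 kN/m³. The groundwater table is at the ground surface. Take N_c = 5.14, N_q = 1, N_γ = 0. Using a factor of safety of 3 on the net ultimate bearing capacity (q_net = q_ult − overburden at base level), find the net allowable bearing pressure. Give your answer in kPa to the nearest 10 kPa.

q_all(net) ≈ 80 kPa

γ' = 18.7 − 9.81 = 8.89 kN/m³ (submerged throughout). q = 8.89 × 1 = 8.89 kPa.
c·N_c = 44.6 × 5.14 = 229.24 kPa
q·N_q = 8.89 × 1 = 8.89 kPa
q_ult = 229.24 + 8.89 = 238.13 kPa.
q_net = 238.13 − 8.89 = 229.24 kPa.
q_all(net) = 229.24 / 3 = 76.415 kPa.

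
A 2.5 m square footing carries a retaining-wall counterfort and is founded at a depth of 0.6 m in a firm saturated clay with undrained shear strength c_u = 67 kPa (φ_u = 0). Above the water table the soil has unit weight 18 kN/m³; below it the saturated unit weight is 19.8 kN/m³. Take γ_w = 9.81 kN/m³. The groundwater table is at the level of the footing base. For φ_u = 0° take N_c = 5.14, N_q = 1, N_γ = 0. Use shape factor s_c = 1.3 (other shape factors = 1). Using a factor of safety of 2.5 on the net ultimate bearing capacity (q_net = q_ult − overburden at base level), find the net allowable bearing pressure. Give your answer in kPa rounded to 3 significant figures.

q_all(net) ≈ 179 kPa

Overburden at base level: q = 18 × 0.6 = 10.8 kPa.
Cohesion term c·N_c·s_c = 67 × 5.14 × 1.3 = 447.69 kPa; surcharge term q·N_q = 10.8 × 1 = 10.8 kPa.
q_ult = 447.69 + 10.8 = 458.49 kPa.
q_net = 458.49 − 10.8 = 447.69 kPa.
q_all(net) = 447.69 / 2.5 = 179.08 kPa.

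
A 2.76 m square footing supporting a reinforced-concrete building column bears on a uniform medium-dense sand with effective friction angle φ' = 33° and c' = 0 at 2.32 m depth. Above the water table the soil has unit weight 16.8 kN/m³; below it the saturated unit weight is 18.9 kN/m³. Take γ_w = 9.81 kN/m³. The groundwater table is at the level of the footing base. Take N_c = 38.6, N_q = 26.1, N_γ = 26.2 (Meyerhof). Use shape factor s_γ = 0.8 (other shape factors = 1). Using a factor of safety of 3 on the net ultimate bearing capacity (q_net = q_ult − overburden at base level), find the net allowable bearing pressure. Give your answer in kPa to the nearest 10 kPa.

q_all(net) ≈ 410 kPa

q = γ·D_f = 16.8 × 2.32 = 38.976 kPa.
For the ½γBN_γ term take γ' = 18.9 − 9.81 = 9.09 kN/m³ (soil below base is submerged).
q·N_q = 38.976 × 26.1 = 1017.3 kPa
0.5·γ·B·N_γ·s_γ = 0.5 × 9.09 × 2.76 × 26.2 × 0.8 = 262.93 kPa
q_ult = 1017.3 + 262.93 = 1280.2 kPa.
q_net = 1280.2 − 38.976 = 1241.2 kPa.
q_all(net) = 1241.2 / 3 = 413.74 kPa.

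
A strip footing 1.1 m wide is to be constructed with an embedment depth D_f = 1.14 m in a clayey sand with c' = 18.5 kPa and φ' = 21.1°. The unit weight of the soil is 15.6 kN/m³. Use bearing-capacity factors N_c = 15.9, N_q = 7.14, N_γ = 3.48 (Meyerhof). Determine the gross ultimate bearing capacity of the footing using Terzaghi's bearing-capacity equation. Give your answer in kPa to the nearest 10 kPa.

q = γ·D_f = 15.6 × 1.14 = 17.784 kPa.
c·N_c = 18.5 × 15.9 = 294.15 kPa
q·N_q = 17.784 × 7.14 = 126.98 kPa
0.5·γ·B·N_γ = 0.5 × 15.6 × 1.1 × 3.48 = 29.858 kPa
q_ult = 294.15 + 126.98 + 29.858 = 450.99 kPa.

q_ult ≈ 450 kPa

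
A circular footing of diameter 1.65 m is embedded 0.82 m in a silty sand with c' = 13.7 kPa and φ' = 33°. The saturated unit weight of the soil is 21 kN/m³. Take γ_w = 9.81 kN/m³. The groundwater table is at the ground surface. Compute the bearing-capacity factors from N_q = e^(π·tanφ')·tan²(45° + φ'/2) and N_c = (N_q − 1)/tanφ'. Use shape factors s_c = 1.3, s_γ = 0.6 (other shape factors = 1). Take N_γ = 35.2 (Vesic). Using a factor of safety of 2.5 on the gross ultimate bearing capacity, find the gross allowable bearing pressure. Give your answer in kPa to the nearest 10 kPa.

N_q = e^(π·tan33°)·tan²(61.5°) = 26.09; N_c = (N_q − 1)/tanφ' = 38.64.
With the water table at the surface the whole profile is submerged: γ' = 21 − 9.81 = 11.19 kN/m³, so q = γ'·D_f = 9.1758 kPa; the same γ' applies in the ½γBN_γ term.
q_ult = c·N_c·s_c + q·N_q + 0.5·γ·B·N_γ·s_γ
     = 13.7 × 38.638 × 1.3 + 9.1758 × 26.092 + 0.5 × 11.19 × 1.65 × 35.2 × 0.6
     = 688.15 + 239.42 + 194.97 = 1122.5 kPa.
q_all = 1122.5 / 2.5 = 449.02 kPa.

q_all ≈ 450 kPa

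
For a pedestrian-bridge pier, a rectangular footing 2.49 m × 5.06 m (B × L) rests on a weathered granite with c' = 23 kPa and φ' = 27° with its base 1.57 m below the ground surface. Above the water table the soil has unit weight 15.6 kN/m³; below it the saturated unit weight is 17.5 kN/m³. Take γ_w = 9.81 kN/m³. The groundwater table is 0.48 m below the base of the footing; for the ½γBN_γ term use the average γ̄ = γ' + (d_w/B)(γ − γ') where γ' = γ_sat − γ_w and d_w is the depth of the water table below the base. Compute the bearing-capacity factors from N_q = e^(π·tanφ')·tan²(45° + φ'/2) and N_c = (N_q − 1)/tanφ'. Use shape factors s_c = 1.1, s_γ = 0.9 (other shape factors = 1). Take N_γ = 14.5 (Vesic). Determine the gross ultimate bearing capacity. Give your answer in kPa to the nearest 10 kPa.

q_ult ≈ 1080 kPa

tan27° = 0.5095, so N_q = e^(π×0.5095)·tan²(58.5°) = 4.957 × 2.663 = 13.2.
N_c = (13.2 − 1)/tan27° = 23.94.
Overburden at base level: q = 15.6 × 1.57 = 24.492 kPa.
The water table is 0.48 m below the base (< B = 2.49 m), so the ½γBN_γ term uses γ̄ = γ' + (d_w/B)(γ − γ') = 7.69 + (0.48/2.49)(15.6 − 7.69) = 9.2148 kN/m³.
Cohesion term c·N_c·s_c = 23 × 23.942 × 1.1 = 605.74 kPa; surcharge term q·N_q = 24.492 × 13.199 = 323.27 kPa; self-weight term 0.5·γ·B·N_γ·s_γ = 0.5 × 9.2148 × 2.49 × 14.5 × 0.9 = 149.72 kPa.
q_ult = 605.74 + 323.27 + 149.72 = 1078.7 kPa.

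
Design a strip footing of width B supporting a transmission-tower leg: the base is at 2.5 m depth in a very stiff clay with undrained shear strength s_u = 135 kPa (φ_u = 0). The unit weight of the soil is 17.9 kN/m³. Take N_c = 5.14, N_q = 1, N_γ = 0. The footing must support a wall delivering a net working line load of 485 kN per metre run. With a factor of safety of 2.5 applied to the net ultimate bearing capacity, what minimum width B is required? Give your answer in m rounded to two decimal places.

q = γ·D_f = 17.9 × 2.5 = 44.75 kPa.
c·N_c = 135 × 5.14 = 693.9 kPa
q·N_q = 44.75 × 1 = 44.75 kPa
q_ult = 693.9 + 44.75 = 738.65 kPa.
For φ = 0 the ½γBN_γ term vanishes, so q_ult is independent of B. q_net = 738.65 − 44.75 = 693.9 kPa; q_all(net) = 693.9/2.5 = 277.56 kPa.
Required width B = w / q_all(net) = 485 / 277.56 = 1.747 m.

B = 1.75 m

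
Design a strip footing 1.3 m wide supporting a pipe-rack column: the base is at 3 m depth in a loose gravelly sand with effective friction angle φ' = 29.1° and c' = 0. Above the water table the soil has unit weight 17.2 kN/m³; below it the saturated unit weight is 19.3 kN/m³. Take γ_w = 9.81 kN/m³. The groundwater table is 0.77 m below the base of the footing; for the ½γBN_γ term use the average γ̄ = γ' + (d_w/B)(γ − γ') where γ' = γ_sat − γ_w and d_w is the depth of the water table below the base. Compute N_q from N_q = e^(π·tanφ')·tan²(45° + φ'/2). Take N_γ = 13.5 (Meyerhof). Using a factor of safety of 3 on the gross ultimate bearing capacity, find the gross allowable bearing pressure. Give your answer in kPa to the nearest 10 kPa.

N_q = e^(π·tan29.1°)·tan²(59.55°) = 16.63.
q = γ·D_f = 17.2 × 3 = 51.6 kPa.
γ' = 9.49 kN/m³; averaging over the depth B below the base, γ̄ = γ' + (d_w/B)(γ − γ') = 14.057 kN/m³.
q·N_q = 51.6 × 16.628 = 858 kPa
0.5·γ·B·N_γ = 0.5 × 14.057 × 1.3 × 13.5 = 123.35 kPa
q_ult = 858 + 123.35 = 981.35 kPa.
q_all = 981.35 / 3 = 327.12 kPa.

q_all ≈ 330 kPa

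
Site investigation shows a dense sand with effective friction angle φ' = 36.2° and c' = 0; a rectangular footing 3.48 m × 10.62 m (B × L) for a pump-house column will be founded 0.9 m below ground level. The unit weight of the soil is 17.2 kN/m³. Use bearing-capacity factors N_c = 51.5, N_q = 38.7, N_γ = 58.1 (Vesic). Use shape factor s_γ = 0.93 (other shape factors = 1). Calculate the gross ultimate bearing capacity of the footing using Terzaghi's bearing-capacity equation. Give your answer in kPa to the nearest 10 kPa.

Effective surcharge at the founding depth q = γ·D_f = 17.2 × 0.9 = 15.48 kPa.
q_ult = q·N_q + 0.5·γ·B·N_γ·s_γ
     = 15.48 × 38.7 + 0.5 × 17.2 × 3.48 × 58.1 × 0.93
     = 599.08 + 1617.1 = 2216.2 kPa.

q_ult ≈ 2220 kPa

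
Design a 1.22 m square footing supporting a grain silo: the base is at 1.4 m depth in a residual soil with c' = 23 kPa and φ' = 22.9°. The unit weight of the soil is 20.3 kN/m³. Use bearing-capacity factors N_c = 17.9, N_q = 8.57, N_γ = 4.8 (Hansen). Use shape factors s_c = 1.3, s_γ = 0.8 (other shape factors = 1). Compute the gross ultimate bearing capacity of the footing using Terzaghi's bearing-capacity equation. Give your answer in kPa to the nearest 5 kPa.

q_ult ≈ 825 kPa

Overburden at base level: q = 20.3 × 1.4 = 28.42 kPa.
Cohesion term c·N_c·s_c = 23 × 17.9 × 1.3 = 535.21 kPa; surcharge term q·N_q = 28.42 × 8.57 = 243.56 kPa; self-weight term 0.5·γ·B·N_γ·s_γ = 0.5 × 20.3 × 1.22 × 4.8 × 0.8 = 47.551 kPa.
q_ult = 535.21 + 243.56 + 47.551 = 826.32 kPa.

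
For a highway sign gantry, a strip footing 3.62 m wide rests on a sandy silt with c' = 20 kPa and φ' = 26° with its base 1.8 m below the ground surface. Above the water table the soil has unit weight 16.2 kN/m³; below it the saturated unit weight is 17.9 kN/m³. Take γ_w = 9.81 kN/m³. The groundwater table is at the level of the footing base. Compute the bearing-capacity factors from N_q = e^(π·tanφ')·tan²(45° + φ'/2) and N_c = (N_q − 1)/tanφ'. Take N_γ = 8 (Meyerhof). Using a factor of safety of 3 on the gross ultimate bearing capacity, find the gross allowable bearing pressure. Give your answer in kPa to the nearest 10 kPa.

q_all ≈ 300 kPa

N_q = e^(π·tan26°)·tan²(58°) = 11.85; N_c = (N_q − 1)/tanφ' = 22.25.
Overburden at base level: q = 16.2 × 1.8 = 29.16 kPa.
Below the base the soil is submerged, so the ½γBN_γ term uses γ' = 17.9 − 9.81 = 8.09 kN/m³.
Cohesion term c·N_c = 20 × 22.254 = 445.09 kPa; surcharge term q·N_q = 29.16 × 11.854 = 345.67 kPa; self-weight term 0.5·γ·B·N_γ = 0.5 × 8.09 × 3.62 × 8 = 117.14 kPa.
q_ult = 445.09 + 345.67 + 117.14 = 907.9 kPa.
q_all = 907.9 / 3 = 302.63 kPa.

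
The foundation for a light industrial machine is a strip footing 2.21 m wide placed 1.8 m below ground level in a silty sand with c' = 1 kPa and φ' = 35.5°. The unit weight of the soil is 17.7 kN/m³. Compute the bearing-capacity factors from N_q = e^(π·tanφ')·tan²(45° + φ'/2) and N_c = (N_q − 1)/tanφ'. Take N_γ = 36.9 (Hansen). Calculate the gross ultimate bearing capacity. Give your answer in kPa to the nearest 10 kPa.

tan35.5° = 0.7133, so N_q = e^(π×0.7133)·tan²(62.75°) = 9.402 × 3.77 = 35.44.
N_c = (35.44 − 1)/tan35.5° = 48.29.
Overburden at base level: q = 17.7 × 1.8 = 31.86 kPa.
Cohesion term c·N_c = 1 × 48.287 = 48.287 kPa; surcharge term q·N_q = 31.86 × 35.443 = 1129.2 kPa; self-weight term 0.5·γ·B·N_γ = 0.5 × 17.7 × 2.21 × 36.9 = 721.71 kPa.
q_ult = 48.287 + 1129.2 + 721.71 = 1899.2 kPa.

q_ult ≈ 1900 kPa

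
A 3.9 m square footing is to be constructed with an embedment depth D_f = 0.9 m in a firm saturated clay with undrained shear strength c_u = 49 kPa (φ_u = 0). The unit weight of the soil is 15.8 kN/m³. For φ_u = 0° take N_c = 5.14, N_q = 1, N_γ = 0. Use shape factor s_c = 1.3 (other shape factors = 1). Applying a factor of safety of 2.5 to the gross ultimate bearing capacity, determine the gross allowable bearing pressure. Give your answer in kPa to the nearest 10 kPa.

Effective surcharge at the founding depth q = γ·D_f = 15.8 × 0.9 = 14.22 kPa.
q_ult = c·N_c·s_c + q·N_q
     = 49 × 5.14 × 1.3 + 14.22 × 1
     = 327.42 + 14.22 = 341.64 kPa.
q_all = q_ult / FS = 341.64 / 2.5 = 136.66 kPa.

q_all ≈ 140 kPa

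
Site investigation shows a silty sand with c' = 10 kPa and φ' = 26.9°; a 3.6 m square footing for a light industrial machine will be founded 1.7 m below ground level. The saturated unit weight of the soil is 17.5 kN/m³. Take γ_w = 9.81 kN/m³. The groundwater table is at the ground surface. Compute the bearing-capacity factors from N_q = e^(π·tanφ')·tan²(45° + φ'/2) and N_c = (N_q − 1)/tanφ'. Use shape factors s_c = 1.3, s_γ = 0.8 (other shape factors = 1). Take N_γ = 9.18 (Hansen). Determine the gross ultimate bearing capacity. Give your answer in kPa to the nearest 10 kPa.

q_ult ≈ 580 kPa

tan26.9° = 0.5073, so N_q = e^(π×0.5073)·tan²(58.45°) = 4.923 × 2.653 = 13.06.
N_c = (13.06 − 1)/tan26.9° = 23.77.
γ' = 17.5 − 9.81 = 7.69 kN/m³ (submerged throughout). q = 7.69 × 1.7 = 13.073 kPa; the same γ' applies in the ½γBN_γ term.
c·N_c·s_c = 10 × 23.766 × 1.3 = 308.96 kPa
q·N_q = 13.073 × 13.057 = 170.7 kPa
0.5·γ·B·N_γ·s_γ = 0.5 × 7.69 × 3.6 × 9.18 × 0.8 = 101.66 kPa
q_ult = 308.96 + 170.7 + 101.66 = 581.31 kPa.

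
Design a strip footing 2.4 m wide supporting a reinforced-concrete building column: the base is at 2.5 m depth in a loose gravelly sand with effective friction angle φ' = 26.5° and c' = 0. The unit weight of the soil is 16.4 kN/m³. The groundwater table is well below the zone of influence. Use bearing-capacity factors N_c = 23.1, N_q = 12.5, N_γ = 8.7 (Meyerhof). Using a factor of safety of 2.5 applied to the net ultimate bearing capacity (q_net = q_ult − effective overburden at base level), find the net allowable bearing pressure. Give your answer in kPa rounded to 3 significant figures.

Overburden at base level: q = 16.4 × 2.5 = 41 kPa.
Surcharge term q·N_q = 41 × 12.5 = 512.5 kPa; self-weight term 0.5·γ·B·N_γ = 0.5 × 16.4 × 2.4 × 8.7 = 171.22 kPa.
q_ult = 512.5 + 171.22 = 683.72 kPa.
Net ultimate: q_net = 683.72 − 41 = 642.72 kPa.
q_all(net) = 642.72 / 2.5 = 257.09 kPa.

q_all(net) ≈ 257 kPa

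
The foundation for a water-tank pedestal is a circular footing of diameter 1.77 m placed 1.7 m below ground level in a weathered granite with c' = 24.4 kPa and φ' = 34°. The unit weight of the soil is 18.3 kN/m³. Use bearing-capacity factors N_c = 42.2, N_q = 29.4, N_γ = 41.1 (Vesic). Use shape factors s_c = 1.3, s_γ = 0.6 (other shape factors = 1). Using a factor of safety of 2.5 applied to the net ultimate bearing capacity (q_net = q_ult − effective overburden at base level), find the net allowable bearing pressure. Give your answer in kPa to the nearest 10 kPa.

q_all(net) ≈ 1050 kPa

Effective surcharge at the founding depth q = γ·D_f = 18.3 × 1.7 = 31.11 kPa.
q_ult = c·N_c·s_c + q·N_q + 0.5·γ·B·N_γ·s_γ
     = 24.4 × 42.2 × 1.3 + 31.11 × 29.4 + 0.5 × 18.3 × 1.77 × 41.1 × 0.6
     = 1338.6 + 914.63 + 399.38 = 2652.6 kPa.
Net ultimate: q_net = 2652.6 − 31.11 = 2621.5 kPa.
q_all(net) = 2621.5 / 2.5 = 1048.6 kPa.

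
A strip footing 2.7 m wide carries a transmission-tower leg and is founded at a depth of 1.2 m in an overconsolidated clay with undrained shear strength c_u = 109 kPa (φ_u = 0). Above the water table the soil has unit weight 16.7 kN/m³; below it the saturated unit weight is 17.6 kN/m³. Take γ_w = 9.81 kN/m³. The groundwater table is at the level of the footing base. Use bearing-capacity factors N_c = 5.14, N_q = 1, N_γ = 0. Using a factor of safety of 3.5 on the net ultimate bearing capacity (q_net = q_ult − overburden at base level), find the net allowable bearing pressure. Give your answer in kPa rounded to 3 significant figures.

Effective surcharge at the founding depth q = γ·D_f = 16.7 × 1.2 = 20.04 kPa.
q_ult = c·N_c + q·N_q
     = 109 × 5.14 + 20.04 × 1
     = 560.26 + 20.04 = 580.3 kPa.
q_net = 580.3 − 20.04 = 560.26 kPa.
q_all(net) = 560.26 / 3.5 = 160.07 kPa.

q_all(net) ≈ 160 kPa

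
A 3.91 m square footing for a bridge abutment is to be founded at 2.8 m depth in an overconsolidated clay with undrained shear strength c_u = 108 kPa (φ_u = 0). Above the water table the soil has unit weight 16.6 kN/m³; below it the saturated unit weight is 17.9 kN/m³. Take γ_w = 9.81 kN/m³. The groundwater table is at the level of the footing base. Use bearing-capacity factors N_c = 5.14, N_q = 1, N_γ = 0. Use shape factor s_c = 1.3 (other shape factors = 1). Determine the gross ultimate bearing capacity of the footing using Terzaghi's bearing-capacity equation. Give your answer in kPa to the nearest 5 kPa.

q_ult ≈ 770 kPa

Effective surcharge at the founding depth q = γ·D_f = 16.6 × 2.8 = 46.48 kPa.
q_ult = c·N_c·s_c + q·N_q
     = 108 × 5.14 × 1.3 + 46.48 × 1
     = 721.66 + 46.48 = 768.14 kPa.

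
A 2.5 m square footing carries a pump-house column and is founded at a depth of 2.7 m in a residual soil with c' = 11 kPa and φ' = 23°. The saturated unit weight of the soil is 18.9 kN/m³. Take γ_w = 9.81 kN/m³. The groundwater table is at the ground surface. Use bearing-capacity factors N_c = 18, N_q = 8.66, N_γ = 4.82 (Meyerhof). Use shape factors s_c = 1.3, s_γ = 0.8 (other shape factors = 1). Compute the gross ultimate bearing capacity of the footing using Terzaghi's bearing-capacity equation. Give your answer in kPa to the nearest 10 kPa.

q_ult ≈ 510 kPa

Water table at ground surface, so effective unit weight γ' = 18.9 − 9.81 = 9.09 kN/m³ is used throughout; overburden q = 9.09 × 2.7 = 24.543 kPa; the same γ' applies in the ½γBN_γ term.
Cohesion term c·N_c·s_c = 11 × 18 × 1.3 = 257.4 kPa; surcharge term q·N_q = 24.543 × 8.66 = 212.54 kPa; self-weight term 0.5·γ·B·N_γ·s_γ = 0.5 × 9.09 × 2.5 × 4.82 × 0.8 = 43.814 kPa.
q_ult = 257.4 + 212.54 + 43.814 = 513.76 kPa.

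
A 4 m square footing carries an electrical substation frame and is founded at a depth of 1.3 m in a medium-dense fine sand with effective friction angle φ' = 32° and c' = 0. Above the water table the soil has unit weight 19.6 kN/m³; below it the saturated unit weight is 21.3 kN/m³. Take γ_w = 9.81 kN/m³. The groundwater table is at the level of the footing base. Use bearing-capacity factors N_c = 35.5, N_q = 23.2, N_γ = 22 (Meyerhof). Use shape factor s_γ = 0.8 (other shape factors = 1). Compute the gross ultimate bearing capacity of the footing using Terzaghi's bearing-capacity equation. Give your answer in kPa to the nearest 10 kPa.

q_ult ≈ 1000 kPa

Effective surcharge at the founding depth q = γ·D_f = 19.6 × 1.3 = 25.48 kPa.
The water table coincides with the base, so in the self-weight term γ → γ' = 11.49 kN/m³.
q_ult = q·N_q + 0.5·γ·B·N_γ·s_γ
     = 25.48 × 23.2 + 0.5 × 11.49 × 4 × 22 × 0.8
     = 591.14 + 404.45 = 995.58 kPa.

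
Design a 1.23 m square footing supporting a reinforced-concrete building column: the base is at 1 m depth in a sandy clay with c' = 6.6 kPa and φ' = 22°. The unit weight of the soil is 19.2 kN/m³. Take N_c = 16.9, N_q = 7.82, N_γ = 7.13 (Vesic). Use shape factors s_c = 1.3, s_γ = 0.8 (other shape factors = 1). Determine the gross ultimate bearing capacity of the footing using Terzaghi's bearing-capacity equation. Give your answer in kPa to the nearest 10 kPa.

q = γ·D_f = 19.2 × 1 = 19.2 kPa.
c·N_c·s_c = 6.6 × 16.9 × 1.3 = 145 kPa
q·N_q = 19.2 × 7.82 = 150.14 kPa
0.5·γ·B·N_γ·s_γ = 0.5 × 19.2 × 1.23 × 7.13 × 0.8 = 67.353 kPa
q_ult = 145 + 150.14 + 67.353 = 362.5 kPa.

q_ult ≈ 360 kPa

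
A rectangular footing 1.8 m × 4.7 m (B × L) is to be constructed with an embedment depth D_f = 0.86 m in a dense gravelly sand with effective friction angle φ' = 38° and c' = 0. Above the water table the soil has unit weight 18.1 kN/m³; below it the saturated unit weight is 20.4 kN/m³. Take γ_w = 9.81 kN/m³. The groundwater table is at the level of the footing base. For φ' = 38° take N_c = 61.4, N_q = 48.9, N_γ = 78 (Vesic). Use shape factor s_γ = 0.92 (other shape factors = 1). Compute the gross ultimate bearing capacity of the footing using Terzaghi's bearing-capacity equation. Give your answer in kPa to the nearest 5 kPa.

q_ult ≈ 1445 kPa

Overburden at base level: q = 18.1 × 0.86 = 15.566 kPa.
Below the base the soil is submerged, so the ½γBN_γ term uses γ' = 20.4 − 9.81 = 10.59 kN/m³.
Surcharge term q·N_q = 15.566 × 48.9 = 761.18 kPa; self-weight term 0.5·γ·B·N_γ·s_γ = 0.5 × 10.59 × 1.8 × 78 × 0.92 = 683.94 kPa.
q_ult = 761.18 + 683.94 = 1445.1 kPa.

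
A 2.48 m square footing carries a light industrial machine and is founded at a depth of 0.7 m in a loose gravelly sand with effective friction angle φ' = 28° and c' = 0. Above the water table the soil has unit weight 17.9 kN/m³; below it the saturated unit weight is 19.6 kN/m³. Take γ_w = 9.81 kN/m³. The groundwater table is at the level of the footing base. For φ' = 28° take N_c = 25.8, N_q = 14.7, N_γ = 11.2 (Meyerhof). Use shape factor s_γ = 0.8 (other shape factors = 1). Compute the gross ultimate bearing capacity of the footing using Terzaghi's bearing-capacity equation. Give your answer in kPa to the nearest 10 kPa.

q_ult ≈ 290 kPa

q = γ·D_f = 17.9 × 0.7 = 12.53 kPa.
For the ½γBN_γ term take γ' = 19.6 − 9.81 = 9.79 kN/m³ (soil below base is submerged).
q·N_q = 12.53 × 14.7 = 184.19 kPa
0.5·γ·B·N_γ·s_γ = 0.5 × 9.79 × 2.48 × 11.2 × 0.8 = 108.77 kPa
q_ult = 184.19 + 108.77 = 292.96 kPa.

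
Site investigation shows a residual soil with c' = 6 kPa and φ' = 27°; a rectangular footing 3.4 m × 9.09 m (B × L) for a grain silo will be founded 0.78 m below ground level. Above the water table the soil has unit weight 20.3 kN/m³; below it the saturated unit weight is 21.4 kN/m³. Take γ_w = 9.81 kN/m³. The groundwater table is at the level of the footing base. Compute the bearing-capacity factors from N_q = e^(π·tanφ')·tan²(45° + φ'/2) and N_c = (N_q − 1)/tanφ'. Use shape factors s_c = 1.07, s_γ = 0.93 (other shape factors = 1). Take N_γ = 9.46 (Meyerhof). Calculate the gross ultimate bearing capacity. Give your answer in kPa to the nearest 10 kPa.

tan27° = 0.5095, so N_q = e^(π×0.5095)·tan²(58.5°) = 4.957 × 2.663 = 13.2.
N_c = (13.2 − 1)/tan27° = 23.94.
Effective surcharge at the founding depth q = γ·D_f = 20.3 × 0.78 = 15.834 kPa.
The water table coincides with the base, so in the self-weight term γ → γ' = 11.59 kN/m³.
q_ult = c·N_c·s_c + q·N_q + 0.5·γ·B·N_γ·s_γ
     = 6 × 23.942 × 1.07 + 15.834 × 13.199 + 0.5 × 11.59 × 3.4 × 9.46 × 0.93
     = 153.71 + 209 + 173.34 = 536.05 kPa.

q_ult ≈ 540 kPa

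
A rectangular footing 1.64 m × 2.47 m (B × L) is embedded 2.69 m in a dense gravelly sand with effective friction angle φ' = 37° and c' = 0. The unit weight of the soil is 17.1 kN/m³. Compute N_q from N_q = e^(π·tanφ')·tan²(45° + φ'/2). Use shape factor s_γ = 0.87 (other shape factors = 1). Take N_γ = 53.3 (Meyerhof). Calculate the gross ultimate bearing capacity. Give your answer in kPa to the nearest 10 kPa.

q_ult ≈ 2620 kPa

tan37° = 0.7536, so N_q = e^(π×0.7536)·tan²(63.5°) = 10.669 × 4.023 = 42.92.
Effective surcharge at the founding depth q = γ·D_f = 17.1 × 2.69 = 45.999 kPa.
q_ult = q·N_q + 0.5·γ·B·N_γ·s_γ
     = 45.999 × 42.92 + 0.5 × 17.1 × 1.64 × 53.3 × 0.87
     = 1974.3 + 650.21 = 2624.5 kPa.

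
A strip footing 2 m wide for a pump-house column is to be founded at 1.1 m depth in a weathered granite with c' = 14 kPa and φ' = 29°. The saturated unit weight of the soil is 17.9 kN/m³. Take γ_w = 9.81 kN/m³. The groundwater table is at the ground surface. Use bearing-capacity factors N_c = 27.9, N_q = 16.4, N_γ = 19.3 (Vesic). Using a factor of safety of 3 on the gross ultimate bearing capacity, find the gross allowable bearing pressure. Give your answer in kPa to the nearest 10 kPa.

Water table at ground surface, so effective unit weight γ' = 17.9 − 9.81 = 8.09 kN/m³ is used throughout; overburden q = 8.09 × 1.1 = 8.899 kPa; the same γ' applies in the ½γBN_γ term.
Cohesion term c·N_c = 14 × 27.9 = 390.6 kPa; surcharge term q·N_q = 8.899 × 16.4 = 145.94 kPa; self-weight term 0.5·γ·B·N_γ = 0.5 × 8.09 × 2 × 19.3 = 156.14 kPa.
q_ult = 390.6 + 145.94 + 156.14 = 692.68 kPa.
q_all = 692.68 / 3 = 230.89 kPa.

q_all ≈ 230 kPa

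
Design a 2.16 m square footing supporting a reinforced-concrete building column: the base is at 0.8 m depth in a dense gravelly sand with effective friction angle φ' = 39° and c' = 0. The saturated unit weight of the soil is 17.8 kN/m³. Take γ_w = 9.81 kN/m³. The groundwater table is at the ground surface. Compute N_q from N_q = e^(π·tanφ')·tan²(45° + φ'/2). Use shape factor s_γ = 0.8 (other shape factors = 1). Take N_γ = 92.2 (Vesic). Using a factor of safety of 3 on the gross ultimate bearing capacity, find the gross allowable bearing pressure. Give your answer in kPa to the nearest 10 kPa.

q_all ≈ 330 kPa

N_q = e^(π·tan39°)·tan²(64.5°) = 55.96.
Water table at ground surface, so effective unit weight γ' = 17.8 − 9.81 = 7.99 kN/m³ is used throughout; overburden q = 7.99 × 0.8 = 6.392 kPa; the same γ' applies in the ½γBN_γ term.
Surcharge term q·N_q = 6.392 × 55.957 = 357.68 kPa; self-weight term 0.5·γ·B·N_γ·s_γ = 0.5 × 7.99 × 2.16 × 92.2 × 0.8 = 636.49 kPa.
q_ult = 357.68 + 636.49 = 994.17 kPa.
q_all = 994.17 / 3 = 331.39 kPa.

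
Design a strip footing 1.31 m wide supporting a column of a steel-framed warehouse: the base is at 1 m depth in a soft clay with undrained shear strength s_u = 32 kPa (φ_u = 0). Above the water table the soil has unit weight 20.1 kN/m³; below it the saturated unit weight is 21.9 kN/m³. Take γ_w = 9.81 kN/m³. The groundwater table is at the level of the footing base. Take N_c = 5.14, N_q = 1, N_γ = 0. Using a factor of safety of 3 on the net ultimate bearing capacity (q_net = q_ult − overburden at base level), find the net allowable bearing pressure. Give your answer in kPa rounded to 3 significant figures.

q = γ·D_f = 20.1 × 1 = 20.1 kPa.
c·N_c = 32 × 5.14 = 164.48 kPa
q·N_q = 20.1 × 1 = 20.1 kPa
q_ult = 164.48 + 20.1 = 184.58 kPa.
q_net = 184.58 − 20.1 = 164.48 kPa.
q_all(net) = 164.48 / 3 = 54.827 kPa.

q_all(net) ≈ 54.8 kPa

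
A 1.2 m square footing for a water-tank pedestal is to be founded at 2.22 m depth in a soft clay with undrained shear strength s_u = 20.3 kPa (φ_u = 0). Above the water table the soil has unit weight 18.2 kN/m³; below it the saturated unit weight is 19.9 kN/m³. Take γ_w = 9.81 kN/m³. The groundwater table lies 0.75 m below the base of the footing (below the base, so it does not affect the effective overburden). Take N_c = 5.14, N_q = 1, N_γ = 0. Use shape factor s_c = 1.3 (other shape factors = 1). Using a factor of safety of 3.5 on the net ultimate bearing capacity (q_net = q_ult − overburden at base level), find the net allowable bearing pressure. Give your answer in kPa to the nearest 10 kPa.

Effective surcharge at the founding depth q = γ·D_f = 18.2 × 2.22 = 40.404 kPa.
q_ult = c·N_c·s_c + q·N_q
     = 20.3 × 5.14 × 1.3 + 40.404 × 1
     = 135.64 + 40.404 = 176.05 kPa.
q_net = 176.05 − 40.404 = 135.64 kPa.
q_all(net) = 135.64 / 3.5 = 38.756 kPa.

q_all(net) ≈ 40 kPa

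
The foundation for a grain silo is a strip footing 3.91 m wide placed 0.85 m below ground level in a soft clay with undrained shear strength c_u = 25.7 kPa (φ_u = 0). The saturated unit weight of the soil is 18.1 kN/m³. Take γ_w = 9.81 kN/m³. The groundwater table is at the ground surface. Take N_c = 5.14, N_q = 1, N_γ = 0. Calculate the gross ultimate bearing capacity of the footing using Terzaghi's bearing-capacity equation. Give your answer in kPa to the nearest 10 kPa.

q_ult ≈ 140 kPa

Water table at ground surface, so effective unit weight γ' = 18.1 − 9.81 = 8.29 kN/m³ is used throughout; overburden q = 8.29 × 0.85 = 7.0465 kPa.
Cohesion term c·N_c = 25.7 × 5.14 = 132.1 kPa; surcharge term q·N_q = 7.0465 × 1 = 7.0465 kPa.
q_ult = 132.1 + 7.0465 = 139.14 kPa.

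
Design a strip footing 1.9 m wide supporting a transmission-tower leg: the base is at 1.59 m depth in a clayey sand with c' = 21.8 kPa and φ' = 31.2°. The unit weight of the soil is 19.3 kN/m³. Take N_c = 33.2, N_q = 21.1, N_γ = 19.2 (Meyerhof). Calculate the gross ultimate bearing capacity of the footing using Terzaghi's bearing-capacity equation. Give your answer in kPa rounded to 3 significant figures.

Overburden at base level: q = 19.3 × 1.59 = 30.687 kPa.
Cohesion term c·N_c = 21.8 × 33.2 = 723.76 kPa; surcharge term q·N_q = 30.687 × 21.1 = 647.5 kPa; self-weight term 0.5·γ·B·N_γ = 0.5 × 19.3 × 1.9 × 19.2 = 352.03 kPa.
q_ult = 723.76 + 647.5 + 352.03 = 1723.3 kPa.

q_ult ≈ 1720 kPa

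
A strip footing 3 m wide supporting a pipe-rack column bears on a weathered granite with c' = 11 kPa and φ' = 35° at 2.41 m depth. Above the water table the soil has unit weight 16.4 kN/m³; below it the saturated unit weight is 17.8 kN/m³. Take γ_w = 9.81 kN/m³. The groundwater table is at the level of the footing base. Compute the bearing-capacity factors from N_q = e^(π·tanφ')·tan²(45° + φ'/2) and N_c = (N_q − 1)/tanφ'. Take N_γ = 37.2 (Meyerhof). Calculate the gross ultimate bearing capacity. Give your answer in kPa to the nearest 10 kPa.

q_ult ≈ 2270 kPa

tan35° = 0.7002, so N_q = e^(π×0.7002)·tan²(62.5°) = 9.023 × 3.69 = 33.3.
N_c = (33.3 − 1)/tan35° = 46.12.
Overburden at base level: q = 16.4 × 2.41 = 39.524 kPa.
Below the base the soil is submerged, so the ½γBN_γ term uses γ' = 17.8 − 9.81 = 7.99 kN/m³.
Cohesion term c·N_c = 11 × 46.124 = 507.36 kPa; surcharge term q·N_q = 39.524 × 33.296 = 1316 kPa; self-weight term 0.5·γ·B·N_γ = 0.5 × 7.99 × 3 × 37.2 = 445.84 kPa.
q_ult = 507.36 + 1316 + 445.84 = 2269.2 kPa.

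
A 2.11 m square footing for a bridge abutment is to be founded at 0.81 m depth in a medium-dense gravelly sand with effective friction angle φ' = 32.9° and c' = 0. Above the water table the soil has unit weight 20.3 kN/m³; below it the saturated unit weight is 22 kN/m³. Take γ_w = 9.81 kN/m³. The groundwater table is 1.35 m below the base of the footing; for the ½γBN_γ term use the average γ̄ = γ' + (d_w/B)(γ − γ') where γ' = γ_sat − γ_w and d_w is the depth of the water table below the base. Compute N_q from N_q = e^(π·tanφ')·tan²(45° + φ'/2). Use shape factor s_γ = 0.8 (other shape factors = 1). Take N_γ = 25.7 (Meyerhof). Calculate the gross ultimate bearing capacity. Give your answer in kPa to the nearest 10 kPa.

tan32.9° = 0.6469, so N_q = e^(π×0.6469)·tan²(61.45°) = 7.632 × 3.378 = 25.78.
Effective surcharge at the founding depth q = γ·D_f = 20.3 × 0.81 = 16.443 kPa.
With d_w = 1.35 m < B, γ̄ = 12.19 + (1.35/2.11) × (20.3 − 12.19) = 17.379 kN/m³.
q_ult = q·N_q + 0.5·γ·B·N_γ·s_γ
     = 16.443 × 25.782 + 0.5 × 17.379 × 2.11 × 25.7 × 0.8
     = 423.94 + 376.96 = 800.9 kPa.

q_ult ≈ 800 kPa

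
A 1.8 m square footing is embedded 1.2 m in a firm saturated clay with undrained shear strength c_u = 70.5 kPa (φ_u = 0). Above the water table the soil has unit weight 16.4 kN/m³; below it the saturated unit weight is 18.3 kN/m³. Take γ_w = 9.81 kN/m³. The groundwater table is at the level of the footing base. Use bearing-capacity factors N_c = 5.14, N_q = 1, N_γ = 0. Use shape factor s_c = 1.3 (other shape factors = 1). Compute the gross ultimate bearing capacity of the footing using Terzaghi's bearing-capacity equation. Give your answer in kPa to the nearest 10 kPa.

Effective surcharge at the founding depth q = γ·D_f = 16.4 × 1.2 = 19.68 kPa.
q_ult = c·N_c·s_c + q·N_q
     = 70.5 × 5.14 × 1.3 + 19.68 × 1
     = 471.08 + 19.68 = 490.76 kPa.

q_ult ≈ 490 kPa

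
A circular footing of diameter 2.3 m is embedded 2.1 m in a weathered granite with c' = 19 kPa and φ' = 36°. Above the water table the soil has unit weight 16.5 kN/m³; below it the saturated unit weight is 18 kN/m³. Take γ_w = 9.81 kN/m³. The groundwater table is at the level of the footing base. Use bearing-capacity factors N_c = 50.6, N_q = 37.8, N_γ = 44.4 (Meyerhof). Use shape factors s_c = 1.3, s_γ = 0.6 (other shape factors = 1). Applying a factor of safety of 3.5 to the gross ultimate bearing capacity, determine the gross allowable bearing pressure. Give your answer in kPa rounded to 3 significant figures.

q = γ·D_f = 16.5 × 2.1 = 34.65 kPa.
For the ½γBN_γ term take γ' = 18 − 9.81 = 8.19 kN/m³ (soil below base is submerged).
c·N_c·s_c = 19 × 50.6 × 1.3 = 1249.8 kPa
q·N_q = 34.65 × 37.8 = 1309.8 kPa
0.5·γ·B·N_γ·s_γ = 0.5 × 8.19 × 2.3 × 44.4 × 0.6 = 250.91 kPa
q_ult = 1249.8 + 1309.8 + 250.91 = 2810.5 kPa.
q_all = q_ult / FS = 2810.5 / 3.5 = 803 kPa.

q_all ≈ 803 kPa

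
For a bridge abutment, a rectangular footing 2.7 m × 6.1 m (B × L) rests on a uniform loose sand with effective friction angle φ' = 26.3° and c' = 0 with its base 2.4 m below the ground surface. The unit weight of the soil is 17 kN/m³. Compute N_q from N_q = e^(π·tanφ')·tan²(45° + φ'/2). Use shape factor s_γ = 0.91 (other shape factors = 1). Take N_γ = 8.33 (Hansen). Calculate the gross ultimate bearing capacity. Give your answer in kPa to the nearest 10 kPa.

tan26.3° = 0.4942, so N_q = e^(π×0.4942)·tan²(58.15°) = 4.724 × 2.591 = 12.24.
Overburden at base level: q = 17 × 2.4 = 40.8 kPa.
Surcharge term q·N_q = 40.8 × 12.241 = 499.42 kPa; self-weight term 0.5·γ·B·N_γ·s_γ = 0.5 × 17 × 2.7 × 8.33 × 0.91 = 173.97 kPa.
q_ult = 499.42 + 173.97 = 673.39 kPa.

q_ult ≈ 670 kPa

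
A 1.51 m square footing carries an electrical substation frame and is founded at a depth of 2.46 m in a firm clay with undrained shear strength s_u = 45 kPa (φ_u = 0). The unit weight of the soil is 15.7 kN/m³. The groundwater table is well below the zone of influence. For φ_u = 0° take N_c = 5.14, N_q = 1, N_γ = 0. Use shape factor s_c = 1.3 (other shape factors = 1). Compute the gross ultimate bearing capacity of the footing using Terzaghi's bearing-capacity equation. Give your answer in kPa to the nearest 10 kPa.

Overburden at base level: q = 15.7 × 2.46 = 38.622 kPa.
Cohesion term c·N_c·s_c = 45 × 5.14 × 1.3 = 300.69 kPa; surcharge term q·N_q = 38.622 × 1 = 38.622 kPa.
q_ult = 300.69 + 38.622 = 339.31 kPa.

q_ult ≈ 340 kPa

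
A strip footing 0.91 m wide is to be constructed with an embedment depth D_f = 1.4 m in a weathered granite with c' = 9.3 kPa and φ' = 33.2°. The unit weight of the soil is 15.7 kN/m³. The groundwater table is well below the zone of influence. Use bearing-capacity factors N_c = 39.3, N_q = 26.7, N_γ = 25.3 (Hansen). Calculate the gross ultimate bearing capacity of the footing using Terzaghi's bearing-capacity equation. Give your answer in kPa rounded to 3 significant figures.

Overburden at base level: q = 15.7 × 1.4 = 21.98 kPa.
Cohesion term c·N_c = 9.3 × 39.3 = 365.49 kPa; surcharge term q·N_q = 21.98 × 26.7 = 586.87 kPa; self-weight term 0.5·γ·B·N_γ = 0.5 × 15.7 × 0.91 × 25.3 = 180.73 kPa.
q_ult = 365.49 + 586.87 + 180.73 = 1133.1 kPa.

q_ult ≈ 1130 kPa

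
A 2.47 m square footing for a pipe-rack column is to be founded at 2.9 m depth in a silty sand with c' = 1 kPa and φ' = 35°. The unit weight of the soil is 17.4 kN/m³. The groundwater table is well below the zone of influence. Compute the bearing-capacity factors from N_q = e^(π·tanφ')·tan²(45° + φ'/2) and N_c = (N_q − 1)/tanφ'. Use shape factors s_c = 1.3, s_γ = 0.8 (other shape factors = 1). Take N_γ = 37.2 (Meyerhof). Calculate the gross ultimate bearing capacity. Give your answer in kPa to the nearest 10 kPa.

q_ult ≈ 2380 kPa

tan35° = 0.7002, so N_q = e^(π×0.7002)·tan²(62.5°) = 9.023 × 3.69 = 33.3.
N_c = (33.3 − 1)/tan35° = 46.12.
Overburden at base level: q = 17.4 × 2.9 = 50.46 kPa.
Cohesion term c·N_c·s_c = 1 × 46.124 × 1.3 = 59.961 kPa; surcharge term q·N_q = 50.46 × 33.296 = 1680.1 kPa; self-weight term 0.5·γ·B·N_γ·s_γ = 0.5 × 17.4 × 2.47 × 37.2 × 0.8 = 639.51 kPa.
q_ult = 59.961 + 1680.1 + 639.51 = 2379.6 kPa.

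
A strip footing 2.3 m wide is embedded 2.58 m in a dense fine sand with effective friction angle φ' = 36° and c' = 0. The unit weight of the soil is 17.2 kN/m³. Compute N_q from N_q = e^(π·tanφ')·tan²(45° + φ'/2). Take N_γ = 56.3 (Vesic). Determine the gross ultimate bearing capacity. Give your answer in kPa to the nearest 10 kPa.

tan36° = 0.7265, so N_q = e^(π×0.7265)·tan²(63°) = 9.801 × 3.852 = 37.75.
Effective surcharge at the founding depth q = γ·D_f = 17.2 × 2.58 = 44.376 kPa.
q_ult = q·N_q + 0.5·γ·B·N_γ
     = 44.376 × 37.752 + 0.5 × 17.2 × 2.3 × 56.3
     = 1675.3 + 1113.6 = 2788.9 kPa.

q_ult ≈ 2790 kPa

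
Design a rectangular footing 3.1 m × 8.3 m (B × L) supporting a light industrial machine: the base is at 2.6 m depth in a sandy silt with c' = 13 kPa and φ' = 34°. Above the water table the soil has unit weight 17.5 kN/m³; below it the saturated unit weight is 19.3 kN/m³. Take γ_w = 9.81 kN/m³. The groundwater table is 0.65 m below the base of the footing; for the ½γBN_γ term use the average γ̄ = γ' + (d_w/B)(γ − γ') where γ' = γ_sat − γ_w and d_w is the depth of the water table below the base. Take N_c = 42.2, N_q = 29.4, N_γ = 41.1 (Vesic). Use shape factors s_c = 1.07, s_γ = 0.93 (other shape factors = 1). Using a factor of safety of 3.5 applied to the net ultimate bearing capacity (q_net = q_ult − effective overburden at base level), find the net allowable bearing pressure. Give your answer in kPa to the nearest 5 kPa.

q_all(net) ≈ 725 kPa

Overburden at base level: q = 17.5 × 2.6 = 45.5 kPa.
The water table is 0.65 m below the base (< B = 3.1 m), so the ½γBN_γ term uses γ̄ = γ' + (d_w/B)(γ − γ') = 9.49 + (0.65/3.1)(17.5 − 9.49) = 11.17 kN/m³.
Cohesion term c·N_c·s_c = 13 × 42.2 × 1.07 = 587 kPa; surcharge term q·N_q = 45.5 × 29.4 = 1337.7 kPa; self-weight term 0.5·γ·B·N_γ·s_γ = 0.5 × 11.17 × 3.1 × 41.1 × 0.93 = 661.75 kPa.
q_ult = 587 + 1337.7 + 661.75 = 2586.4 kPa.
Net ultimate: q_net = 2586.4 − 45.5 = 2540.9 kPa.
q_all(net) = 2540.9 / 3.5 = 725.98 kPa.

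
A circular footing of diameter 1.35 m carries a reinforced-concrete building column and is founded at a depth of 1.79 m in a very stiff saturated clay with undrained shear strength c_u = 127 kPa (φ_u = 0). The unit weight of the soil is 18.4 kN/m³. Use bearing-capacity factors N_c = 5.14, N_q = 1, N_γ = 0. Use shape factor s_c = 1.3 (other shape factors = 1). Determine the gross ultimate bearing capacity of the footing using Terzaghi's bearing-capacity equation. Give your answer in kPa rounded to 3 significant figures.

Effective surcharge at the founding depth q = γ·D_f = 18.4 × 1.79 = 32.936 kPa.
q_ult = c·N_c·s_c + q·N_q
     = 127 × 5.14 × 1.3 + 32.936 × 1
     = 848.61 + 32.936 = 881.55 kPa.

q_ult ≈ 882 kPa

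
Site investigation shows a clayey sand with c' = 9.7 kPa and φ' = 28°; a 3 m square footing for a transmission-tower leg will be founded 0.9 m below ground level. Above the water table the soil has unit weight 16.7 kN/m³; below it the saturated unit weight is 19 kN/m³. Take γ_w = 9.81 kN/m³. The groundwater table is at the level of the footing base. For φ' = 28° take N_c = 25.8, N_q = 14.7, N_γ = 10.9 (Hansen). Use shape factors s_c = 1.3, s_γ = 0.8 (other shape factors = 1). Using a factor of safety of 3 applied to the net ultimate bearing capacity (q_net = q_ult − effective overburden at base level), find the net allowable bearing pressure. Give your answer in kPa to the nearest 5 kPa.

q_all(net) ≈ 215 kPa

q = γ·D_f = 16.7 × 0.9 = 15.03 kPa.
For the ½γBN_γ term take γ' = 19 − 9.81 = 9.19 kN/m³ (soil below base is submerged).
c·N_c·s_c = 9.7 × 25.8 × 1.3 = 325.34 kPa
q·N_q = 15.03 × 14.7 = 220.94 kPa
0.5·γ·B·N_γ·s_γ = 0.5 × 9.19 × 3 × 10.9 × 0.8 = 120.21 kPa
q_ult = 325.34 + 220.94 + 120.21 = 666.48 kPa.
Net ultimate: q_net = 666.48 − 15.03 = 651.45 kPa.
q_all(net) = 651.45 / 3 = 217.15 kPa.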